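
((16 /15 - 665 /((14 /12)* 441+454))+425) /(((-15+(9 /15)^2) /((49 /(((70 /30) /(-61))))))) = 432579595 /11622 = 37220.75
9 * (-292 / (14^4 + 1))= -2628 / 38417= -0.07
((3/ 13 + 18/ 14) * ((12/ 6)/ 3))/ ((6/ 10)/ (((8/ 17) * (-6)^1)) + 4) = 7360/ 27573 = 0.27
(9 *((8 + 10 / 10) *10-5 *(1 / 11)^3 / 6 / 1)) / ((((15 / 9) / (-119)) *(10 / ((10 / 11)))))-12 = -154304421 / 29282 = -5269.60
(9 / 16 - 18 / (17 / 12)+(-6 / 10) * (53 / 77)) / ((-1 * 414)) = 438301 / 14451360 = 0.03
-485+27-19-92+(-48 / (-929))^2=-491068025 / 863041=-569.00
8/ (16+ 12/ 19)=38/ 79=0.48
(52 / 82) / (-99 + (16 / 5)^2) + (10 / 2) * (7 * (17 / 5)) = 10825851 / 90979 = 118.99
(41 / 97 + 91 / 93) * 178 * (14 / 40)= 787472 / 9021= 87.29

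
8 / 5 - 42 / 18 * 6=-62 / 5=-12.40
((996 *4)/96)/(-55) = -0.75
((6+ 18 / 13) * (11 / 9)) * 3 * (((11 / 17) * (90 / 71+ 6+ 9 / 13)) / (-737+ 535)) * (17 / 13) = -14223792 / 15754687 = -0.90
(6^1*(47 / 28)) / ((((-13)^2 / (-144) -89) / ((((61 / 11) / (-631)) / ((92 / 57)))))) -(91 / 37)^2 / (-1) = 120175605679279 / 19865217413965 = 6.05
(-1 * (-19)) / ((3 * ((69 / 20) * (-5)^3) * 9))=-0.00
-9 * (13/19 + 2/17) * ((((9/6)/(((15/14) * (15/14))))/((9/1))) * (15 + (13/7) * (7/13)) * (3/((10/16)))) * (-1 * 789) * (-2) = -5126757888/40375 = -126978.52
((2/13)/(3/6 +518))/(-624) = -1/2103036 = -0.00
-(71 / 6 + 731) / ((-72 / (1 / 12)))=4457 / 5184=0.86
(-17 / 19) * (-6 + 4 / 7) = 34 / 7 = 4.86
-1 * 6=-6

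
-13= -13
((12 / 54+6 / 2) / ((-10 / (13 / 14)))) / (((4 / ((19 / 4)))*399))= -377 / 423360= -0.00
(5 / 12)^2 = 25 / 144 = 0.17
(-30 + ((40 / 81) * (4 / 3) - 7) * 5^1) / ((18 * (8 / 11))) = -164945 / 34992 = -4.71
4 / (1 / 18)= 72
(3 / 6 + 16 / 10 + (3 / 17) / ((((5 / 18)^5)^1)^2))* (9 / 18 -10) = -407046511882011 / 664062500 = -612964.16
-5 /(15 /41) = -41 /3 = -13.67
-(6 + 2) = -8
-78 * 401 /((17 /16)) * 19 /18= -1584752 /51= -31073.57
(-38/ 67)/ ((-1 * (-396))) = -0.00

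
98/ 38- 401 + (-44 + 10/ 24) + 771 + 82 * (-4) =227/ 228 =1.00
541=541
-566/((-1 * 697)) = 566/697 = 0.81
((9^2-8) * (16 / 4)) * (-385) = -112420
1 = 1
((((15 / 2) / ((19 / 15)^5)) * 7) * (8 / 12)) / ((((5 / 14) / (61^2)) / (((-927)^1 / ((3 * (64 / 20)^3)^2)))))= -222827760791015625 / 20771023880192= -10727.82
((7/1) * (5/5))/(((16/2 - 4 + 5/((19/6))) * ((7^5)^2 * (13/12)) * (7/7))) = 114/27803635223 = 0.00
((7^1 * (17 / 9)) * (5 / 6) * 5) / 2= 2975 / 108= 27.55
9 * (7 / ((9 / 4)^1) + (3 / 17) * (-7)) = 287 / 17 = 16.88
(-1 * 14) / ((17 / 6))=-84 / 17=-4.94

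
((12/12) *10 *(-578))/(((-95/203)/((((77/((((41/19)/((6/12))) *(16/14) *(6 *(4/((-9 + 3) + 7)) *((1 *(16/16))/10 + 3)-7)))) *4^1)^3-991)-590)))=-15650509633852713905089/801890108491952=-19517025.42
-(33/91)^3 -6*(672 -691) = 85871157/753571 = 113.95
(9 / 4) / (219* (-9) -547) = -9 / 10072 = -0.00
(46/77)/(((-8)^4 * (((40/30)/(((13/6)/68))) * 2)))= 299/171573248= 0.00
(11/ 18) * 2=11/ 9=1.22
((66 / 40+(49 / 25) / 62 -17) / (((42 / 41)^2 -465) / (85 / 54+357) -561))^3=136767060857450540638727259920377903 / 6764449459899742109448699585011149000000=0.00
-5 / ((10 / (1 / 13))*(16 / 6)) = -3 / 208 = -0.01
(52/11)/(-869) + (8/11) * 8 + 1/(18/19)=1181773/172062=6.87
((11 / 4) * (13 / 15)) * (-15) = -143 / 4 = -35.75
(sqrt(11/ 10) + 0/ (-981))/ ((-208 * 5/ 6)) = -3 * sqrt(110)/ 5200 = -0.01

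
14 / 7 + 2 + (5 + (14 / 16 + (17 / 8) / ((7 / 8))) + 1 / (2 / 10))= 969 / 56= 17.30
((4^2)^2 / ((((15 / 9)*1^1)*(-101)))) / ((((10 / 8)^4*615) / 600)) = -1572864 / 2588125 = -0.61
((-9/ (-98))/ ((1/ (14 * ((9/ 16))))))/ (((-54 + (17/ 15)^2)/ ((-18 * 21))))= 492075/ 94888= 5.19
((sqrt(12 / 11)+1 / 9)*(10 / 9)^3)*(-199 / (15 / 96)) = -2018.85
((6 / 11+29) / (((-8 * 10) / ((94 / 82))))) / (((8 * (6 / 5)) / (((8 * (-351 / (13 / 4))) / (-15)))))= -9165 / 3608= -2.54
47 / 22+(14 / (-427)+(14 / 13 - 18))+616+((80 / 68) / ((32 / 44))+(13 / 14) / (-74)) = 602.79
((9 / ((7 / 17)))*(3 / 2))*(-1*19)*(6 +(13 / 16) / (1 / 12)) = -78489 / 8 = -9811.12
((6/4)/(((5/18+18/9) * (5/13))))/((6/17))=1989/410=4.85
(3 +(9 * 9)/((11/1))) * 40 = 4560/11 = 414.55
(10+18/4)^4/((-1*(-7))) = 707281/112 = 6315.01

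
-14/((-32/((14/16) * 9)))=3.45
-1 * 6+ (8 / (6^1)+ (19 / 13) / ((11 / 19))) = -2.14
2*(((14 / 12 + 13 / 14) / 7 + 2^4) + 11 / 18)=14915 / 441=33.82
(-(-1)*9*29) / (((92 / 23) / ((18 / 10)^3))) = 190269 / 500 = 380.54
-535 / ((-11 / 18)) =9630 / 11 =875.45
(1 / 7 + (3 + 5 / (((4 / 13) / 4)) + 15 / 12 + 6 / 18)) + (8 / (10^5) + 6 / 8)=18500021 / 262500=70.48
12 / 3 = 4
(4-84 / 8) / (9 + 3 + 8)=-13 / 40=-0.32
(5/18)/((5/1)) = 1/18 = 0.06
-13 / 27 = -0.48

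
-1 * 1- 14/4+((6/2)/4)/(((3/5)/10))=8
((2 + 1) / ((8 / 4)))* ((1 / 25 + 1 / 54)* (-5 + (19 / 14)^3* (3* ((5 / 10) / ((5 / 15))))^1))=2708989 / 4939200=0.55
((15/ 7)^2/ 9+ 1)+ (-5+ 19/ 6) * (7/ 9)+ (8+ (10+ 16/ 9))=52555/ 2646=19.86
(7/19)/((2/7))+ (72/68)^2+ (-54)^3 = -1729243175/10982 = -157461.59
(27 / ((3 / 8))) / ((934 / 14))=504 / 467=1.08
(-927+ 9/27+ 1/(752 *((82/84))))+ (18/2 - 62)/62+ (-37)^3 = -73950372763/1433688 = -51580.52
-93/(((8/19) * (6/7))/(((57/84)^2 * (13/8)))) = -2764177/14336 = -192.81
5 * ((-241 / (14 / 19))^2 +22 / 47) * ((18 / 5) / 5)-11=385103.27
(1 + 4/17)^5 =2.88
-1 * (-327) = 327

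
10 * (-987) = -9870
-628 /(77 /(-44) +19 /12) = 3768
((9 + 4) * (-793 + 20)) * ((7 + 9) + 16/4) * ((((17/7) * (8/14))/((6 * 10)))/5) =-683332/735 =-929.70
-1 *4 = -4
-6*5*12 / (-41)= 360 / 41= 8.78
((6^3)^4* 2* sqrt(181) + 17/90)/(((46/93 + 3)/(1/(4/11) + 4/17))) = 6293/39000 + 20547736860672* sqrt(181)/5525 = 50034665473.77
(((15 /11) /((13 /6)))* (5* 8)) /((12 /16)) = 4800 /143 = 33.57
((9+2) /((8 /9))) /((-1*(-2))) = 6.19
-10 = -10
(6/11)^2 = 36/121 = 0.30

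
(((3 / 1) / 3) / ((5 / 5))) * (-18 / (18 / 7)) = -7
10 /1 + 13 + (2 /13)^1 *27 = 353 /13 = 27.15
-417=-417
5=5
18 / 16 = 9 / 8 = 1.12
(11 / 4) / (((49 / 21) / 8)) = 9.43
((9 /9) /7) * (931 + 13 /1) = 944 /7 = 134.86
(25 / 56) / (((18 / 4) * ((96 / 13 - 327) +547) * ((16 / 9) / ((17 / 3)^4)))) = 27144325 / 107267328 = 0.25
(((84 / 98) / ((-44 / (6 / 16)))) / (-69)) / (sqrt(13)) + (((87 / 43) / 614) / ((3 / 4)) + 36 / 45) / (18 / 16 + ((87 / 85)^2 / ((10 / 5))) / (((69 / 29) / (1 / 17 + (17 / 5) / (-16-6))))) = 0.73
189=189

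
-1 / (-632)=1 / 632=0.00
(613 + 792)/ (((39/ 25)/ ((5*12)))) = 702500/ 13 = 54038.46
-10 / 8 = -5 / 4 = -1.25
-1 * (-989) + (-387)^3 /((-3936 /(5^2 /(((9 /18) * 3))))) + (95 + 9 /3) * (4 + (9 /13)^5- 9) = 59904131593679 /243568208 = 245943.97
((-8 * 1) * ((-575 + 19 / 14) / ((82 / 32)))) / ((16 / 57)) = 1831068 / 287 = 6380.03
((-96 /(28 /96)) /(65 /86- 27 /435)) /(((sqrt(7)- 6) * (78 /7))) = 165120 * sqrt(7) /112463 + 990720 /112463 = 12.69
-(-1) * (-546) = -546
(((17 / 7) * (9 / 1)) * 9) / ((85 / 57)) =4617 / 35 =131.91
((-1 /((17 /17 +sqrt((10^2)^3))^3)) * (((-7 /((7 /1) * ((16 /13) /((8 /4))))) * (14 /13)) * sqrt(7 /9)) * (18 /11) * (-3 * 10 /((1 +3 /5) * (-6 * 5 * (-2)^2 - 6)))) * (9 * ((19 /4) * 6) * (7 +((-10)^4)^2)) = 1282500089775 * sqrt(7) /353057056352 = 9.61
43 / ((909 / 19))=817 / 909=0.90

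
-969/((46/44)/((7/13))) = -149226/299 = -499.08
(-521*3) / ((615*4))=-521 / 820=-0.64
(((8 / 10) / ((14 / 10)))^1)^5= 1024 / 16807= 0.06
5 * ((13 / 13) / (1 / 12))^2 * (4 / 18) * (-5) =-800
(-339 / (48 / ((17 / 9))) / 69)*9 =-1921 / 1104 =-1.74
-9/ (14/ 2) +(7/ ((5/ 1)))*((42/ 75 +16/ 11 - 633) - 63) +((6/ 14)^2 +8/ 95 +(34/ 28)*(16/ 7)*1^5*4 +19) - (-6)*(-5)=-972.50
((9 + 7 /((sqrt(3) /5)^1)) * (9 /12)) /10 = 27 /40 + 7 * sqrt(3) /8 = 2.19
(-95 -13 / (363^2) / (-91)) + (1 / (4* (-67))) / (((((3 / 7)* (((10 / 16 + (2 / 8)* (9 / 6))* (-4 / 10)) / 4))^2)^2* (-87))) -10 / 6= -4062438071129 / 48389134563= -83.95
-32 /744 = -4 /93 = -0.04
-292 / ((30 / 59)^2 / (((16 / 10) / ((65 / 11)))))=-22361944 / 73125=-305.80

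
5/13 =0.38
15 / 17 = 0.88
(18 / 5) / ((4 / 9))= 81 / 10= 8.10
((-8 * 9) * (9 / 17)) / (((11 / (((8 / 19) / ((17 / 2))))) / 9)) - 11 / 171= -874777 / 543609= -1.61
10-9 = 1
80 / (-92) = -0.87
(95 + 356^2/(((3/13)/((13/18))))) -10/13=139252571/351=396730.97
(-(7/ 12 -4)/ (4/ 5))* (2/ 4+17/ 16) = 5125/ 768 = 6.67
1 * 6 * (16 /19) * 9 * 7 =6048 /19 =318.32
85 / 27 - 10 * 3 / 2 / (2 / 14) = -2750 / 27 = -101.85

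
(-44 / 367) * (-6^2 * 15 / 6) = 3960 / 367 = 10.79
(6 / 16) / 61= 0.01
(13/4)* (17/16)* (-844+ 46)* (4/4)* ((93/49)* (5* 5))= -29288025/224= -130750.11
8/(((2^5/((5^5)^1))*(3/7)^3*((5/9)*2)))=214375/24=8932.29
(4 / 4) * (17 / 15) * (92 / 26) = 782 / 195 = 4.01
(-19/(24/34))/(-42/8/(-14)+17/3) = -646/145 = -4.46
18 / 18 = 1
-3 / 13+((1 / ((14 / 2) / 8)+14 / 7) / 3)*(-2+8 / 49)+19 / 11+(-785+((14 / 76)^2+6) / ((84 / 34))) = -332737890305 / 424960536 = -782.99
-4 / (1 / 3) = -12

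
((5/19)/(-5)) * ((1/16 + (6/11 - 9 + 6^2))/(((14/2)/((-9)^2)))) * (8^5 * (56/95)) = -324774.53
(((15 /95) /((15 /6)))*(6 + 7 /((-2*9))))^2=10201 /81225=0.13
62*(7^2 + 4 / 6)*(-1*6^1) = -18476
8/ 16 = 0.50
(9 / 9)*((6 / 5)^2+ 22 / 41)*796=1573.36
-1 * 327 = -327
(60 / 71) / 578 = 30 / 20519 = 0.00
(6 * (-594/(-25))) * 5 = 3564/5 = 712.80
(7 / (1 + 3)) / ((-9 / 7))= -49 / 36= -1.36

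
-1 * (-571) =571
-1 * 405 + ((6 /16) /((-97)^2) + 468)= 4742139 /75272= 63.00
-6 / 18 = -1 / 3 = -0.33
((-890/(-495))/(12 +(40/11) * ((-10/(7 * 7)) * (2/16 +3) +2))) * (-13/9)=-56693/370089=-0.15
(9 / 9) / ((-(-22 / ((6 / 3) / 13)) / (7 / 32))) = 7 / 4576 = 0.00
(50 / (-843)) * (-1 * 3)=50 / 281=0.18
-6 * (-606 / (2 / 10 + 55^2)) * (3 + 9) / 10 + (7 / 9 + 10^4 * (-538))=-122066769629 / 22689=-5379997.78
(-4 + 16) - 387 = -375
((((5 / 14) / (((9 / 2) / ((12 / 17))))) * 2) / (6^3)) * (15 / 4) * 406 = 725 / 918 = 0.79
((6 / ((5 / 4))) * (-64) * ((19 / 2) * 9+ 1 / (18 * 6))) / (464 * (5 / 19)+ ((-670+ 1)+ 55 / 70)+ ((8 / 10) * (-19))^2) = 1572166400 / 18856881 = 83.37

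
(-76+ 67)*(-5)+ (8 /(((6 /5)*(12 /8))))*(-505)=-19795 /9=-2199.44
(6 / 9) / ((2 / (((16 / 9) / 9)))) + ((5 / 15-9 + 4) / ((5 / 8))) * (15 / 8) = -3386 / 243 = -13.93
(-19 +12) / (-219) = 7 / 219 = 0.03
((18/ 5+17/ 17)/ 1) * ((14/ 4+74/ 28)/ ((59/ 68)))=67252/ 2065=32.57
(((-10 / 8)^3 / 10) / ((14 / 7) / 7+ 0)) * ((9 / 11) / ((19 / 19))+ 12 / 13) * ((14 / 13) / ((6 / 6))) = -305025 / 237952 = -1.28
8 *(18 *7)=1008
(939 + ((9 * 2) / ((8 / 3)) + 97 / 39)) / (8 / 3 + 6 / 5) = 739625 / 3016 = 245.23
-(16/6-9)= 19/3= 6.33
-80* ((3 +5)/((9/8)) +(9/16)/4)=-20885/36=-580.14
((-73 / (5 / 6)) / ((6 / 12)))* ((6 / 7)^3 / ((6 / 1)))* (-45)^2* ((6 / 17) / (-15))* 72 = 63082.82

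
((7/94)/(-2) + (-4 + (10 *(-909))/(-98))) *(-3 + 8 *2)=10624497/9212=1153.33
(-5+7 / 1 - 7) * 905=-4525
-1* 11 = -11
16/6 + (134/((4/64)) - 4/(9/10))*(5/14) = 48308/63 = 766.79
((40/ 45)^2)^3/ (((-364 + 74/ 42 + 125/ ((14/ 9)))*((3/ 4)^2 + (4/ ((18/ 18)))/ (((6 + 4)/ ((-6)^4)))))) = -0.00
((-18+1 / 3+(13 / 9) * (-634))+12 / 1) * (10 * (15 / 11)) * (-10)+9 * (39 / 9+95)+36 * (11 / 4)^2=16739945 / 132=126817.77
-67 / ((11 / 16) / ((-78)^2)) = -6522048 / 11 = -592913.45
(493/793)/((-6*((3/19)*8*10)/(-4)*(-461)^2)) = 9367/60670495080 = 0.00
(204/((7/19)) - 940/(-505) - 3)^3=59625704384081711/353393243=168723385.53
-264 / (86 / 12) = -1584 / 43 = -36.84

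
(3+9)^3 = 1728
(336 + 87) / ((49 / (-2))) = -846 / 49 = -17.27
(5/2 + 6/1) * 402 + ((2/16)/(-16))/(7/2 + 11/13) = 24711731/7232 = 3417.00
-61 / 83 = -0.73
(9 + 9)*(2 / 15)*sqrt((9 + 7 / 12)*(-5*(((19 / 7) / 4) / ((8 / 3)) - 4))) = sqrt(810474) / 28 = 32.15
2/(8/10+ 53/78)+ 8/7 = 10076/4039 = 2.49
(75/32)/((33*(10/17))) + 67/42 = 25369/14784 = 1.72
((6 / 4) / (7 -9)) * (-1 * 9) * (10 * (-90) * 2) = -12150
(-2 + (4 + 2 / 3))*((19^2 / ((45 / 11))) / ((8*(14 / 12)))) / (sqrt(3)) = 7942*sqrt(3) / 945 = 14.56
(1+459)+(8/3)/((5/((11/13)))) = 89788/195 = 460.45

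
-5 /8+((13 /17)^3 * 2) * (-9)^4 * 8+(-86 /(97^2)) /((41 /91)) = 711756463488755 /15162264776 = 46942.62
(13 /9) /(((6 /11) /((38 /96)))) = 2717 /2592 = 1.05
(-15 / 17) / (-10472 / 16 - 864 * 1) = 30 / 51629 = 0.00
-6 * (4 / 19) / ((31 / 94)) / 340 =-564 / 50065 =-0.01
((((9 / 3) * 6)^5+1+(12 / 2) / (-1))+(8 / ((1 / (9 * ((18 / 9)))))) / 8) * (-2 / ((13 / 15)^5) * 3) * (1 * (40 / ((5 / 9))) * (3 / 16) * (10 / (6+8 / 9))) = -5230212584484375 / 11510083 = -454402681.93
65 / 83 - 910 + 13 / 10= -753571 / 830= -907.92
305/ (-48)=-305/ 48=-6.35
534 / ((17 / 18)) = 9612 / 17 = 565.41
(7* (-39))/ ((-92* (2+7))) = 91/ 276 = 0.33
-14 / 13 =-1.08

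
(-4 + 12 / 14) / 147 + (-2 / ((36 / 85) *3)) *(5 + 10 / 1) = -145907 / 6174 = -23.63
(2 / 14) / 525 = 0.00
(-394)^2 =155236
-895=-895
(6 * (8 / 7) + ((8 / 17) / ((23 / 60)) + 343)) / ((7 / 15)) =14413785 / 19159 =752.32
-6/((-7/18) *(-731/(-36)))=3888/5117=0.76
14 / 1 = 14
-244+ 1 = -243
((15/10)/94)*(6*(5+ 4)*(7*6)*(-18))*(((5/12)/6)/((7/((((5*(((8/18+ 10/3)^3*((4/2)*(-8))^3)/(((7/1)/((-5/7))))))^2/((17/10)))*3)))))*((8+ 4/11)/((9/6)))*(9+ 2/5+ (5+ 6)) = -14902572484866867200000/904920093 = -16468384999013.24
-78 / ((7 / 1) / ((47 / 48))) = -10.91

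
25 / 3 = 8.33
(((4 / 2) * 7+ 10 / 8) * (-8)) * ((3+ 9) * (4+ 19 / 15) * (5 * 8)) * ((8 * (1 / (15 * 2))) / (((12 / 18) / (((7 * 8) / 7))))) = -4934656 / 5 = -986931.20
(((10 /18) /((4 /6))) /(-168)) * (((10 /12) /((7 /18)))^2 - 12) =605 /16464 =0.04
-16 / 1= -16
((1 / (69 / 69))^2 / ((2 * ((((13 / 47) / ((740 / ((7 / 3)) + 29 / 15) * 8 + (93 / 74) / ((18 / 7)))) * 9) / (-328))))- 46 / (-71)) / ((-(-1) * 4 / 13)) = -1809404559343 / 3310020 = -546644.60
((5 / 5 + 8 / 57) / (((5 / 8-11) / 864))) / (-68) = 37440 / 26809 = 1.40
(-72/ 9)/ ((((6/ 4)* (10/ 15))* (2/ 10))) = -40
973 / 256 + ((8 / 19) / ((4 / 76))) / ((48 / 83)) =13543 / 768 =17.63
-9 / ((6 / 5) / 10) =-75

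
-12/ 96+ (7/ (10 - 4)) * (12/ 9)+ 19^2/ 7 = 26713/ 504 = 53.00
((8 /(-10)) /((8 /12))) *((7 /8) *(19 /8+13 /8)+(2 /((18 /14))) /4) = -4.67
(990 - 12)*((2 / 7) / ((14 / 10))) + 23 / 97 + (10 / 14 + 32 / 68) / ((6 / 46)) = 16880378 / 80801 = 208.91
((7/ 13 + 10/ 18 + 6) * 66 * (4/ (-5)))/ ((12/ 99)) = -40172/ 13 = -3090.15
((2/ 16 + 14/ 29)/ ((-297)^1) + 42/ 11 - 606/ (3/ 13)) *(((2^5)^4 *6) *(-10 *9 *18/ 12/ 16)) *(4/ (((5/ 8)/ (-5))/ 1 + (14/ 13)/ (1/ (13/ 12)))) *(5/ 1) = 852550281068544/ 319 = 2672571414007.97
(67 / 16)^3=300763 / 4096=73.43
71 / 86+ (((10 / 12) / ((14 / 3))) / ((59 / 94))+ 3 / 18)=136043 / 106554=1.28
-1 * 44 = -44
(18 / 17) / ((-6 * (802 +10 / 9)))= -27 / 122876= -0.00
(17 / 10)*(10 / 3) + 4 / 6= 19 / 3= 6.33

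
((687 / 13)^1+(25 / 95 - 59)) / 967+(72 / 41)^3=89049631497 / 16461711929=5.41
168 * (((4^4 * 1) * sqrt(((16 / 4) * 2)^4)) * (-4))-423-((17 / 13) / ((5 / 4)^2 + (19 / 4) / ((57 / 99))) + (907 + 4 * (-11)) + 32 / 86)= -966387750194 / 87763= -11011334.51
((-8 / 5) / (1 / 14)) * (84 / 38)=-4704 / 95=-49.52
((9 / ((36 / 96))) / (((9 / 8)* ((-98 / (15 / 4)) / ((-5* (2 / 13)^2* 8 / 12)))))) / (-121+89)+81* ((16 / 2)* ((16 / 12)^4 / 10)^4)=17777776245338 / 2750539325625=6.46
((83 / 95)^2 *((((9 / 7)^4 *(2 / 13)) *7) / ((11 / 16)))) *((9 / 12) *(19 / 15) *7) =361589832 / 16641625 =21.73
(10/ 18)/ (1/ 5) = 25/ 9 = 2.78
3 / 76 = 0.04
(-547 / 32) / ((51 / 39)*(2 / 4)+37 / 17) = -120887 / 20016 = -6.04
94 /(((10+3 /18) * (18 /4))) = 376 /183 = 2.05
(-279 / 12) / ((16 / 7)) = -651 / 64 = -10.17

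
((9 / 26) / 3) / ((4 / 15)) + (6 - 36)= -3075 / 104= -29.57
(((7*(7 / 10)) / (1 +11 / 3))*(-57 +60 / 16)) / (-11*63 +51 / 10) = 1491 / 18344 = 0.08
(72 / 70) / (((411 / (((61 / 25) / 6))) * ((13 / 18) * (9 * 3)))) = 244 / 4675125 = 0.00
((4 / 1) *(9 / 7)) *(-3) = -108 / 7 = -15.43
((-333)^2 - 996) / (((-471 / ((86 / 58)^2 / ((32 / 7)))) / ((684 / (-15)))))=27024556881 / 5281480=5116.85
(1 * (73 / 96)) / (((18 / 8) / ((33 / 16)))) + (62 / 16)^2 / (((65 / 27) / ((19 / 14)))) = 2401151 / 262080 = 9.16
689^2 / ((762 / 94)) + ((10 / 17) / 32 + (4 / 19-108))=115095629875 / 1969008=58453.61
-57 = -57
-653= -653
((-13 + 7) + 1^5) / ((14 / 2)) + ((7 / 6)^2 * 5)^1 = 1535 / 252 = 6.09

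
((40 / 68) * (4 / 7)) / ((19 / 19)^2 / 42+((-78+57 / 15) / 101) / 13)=-1575600 / 153289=-10.28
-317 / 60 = -5.28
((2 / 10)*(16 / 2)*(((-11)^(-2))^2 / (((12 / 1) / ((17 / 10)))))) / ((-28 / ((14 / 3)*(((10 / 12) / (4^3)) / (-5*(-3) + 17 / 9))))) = -17 / 8545658880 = -0.00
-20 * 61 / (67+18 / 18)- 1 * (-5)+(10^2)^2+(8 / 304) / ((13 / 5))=83871405 / 8398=9987.07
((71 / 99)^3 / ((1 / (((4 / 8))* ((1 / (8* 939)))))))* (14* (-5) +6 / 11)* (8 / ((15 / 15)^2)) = -136722002 / 10022218371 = -0.01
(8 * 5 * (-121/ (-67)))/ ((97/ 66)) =319440/ 6499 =49.15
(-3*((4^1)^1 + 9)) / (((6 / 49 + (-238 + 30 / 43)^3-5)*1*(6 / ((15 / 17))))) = 253229795 / 590017985844702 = 0.00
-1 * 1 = -1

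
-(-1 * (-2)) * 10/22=-10/11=-0.91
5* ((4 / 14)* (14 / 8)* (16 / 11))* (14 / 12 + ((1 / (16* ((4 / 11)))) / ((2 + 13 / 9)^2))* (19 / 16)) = 17475055 / 4059264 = 4.30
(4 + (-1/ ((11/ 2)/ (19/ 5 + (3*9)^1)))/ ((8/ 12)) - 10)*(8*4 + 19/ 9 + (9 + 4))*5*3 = -10176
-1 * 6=-6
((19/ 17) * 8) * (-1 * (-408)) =3648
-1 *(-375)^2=-140625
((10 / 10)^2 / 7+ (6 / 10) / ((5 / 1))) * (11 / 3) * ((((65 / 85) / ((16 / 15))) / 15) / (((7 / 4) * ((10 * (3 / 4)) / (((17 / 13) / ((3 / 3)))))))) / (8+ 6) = 253 / 771750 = 0.00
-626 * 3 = -1878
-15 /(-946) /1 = 15 /946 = 0.02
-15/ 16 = -0.94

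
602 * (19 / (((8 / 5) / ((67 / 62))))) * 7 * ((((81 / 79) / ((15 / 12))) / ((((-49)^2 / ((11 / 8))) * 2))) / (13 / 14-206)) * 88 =-5.45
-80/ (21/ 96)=-2560/ 7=-365.71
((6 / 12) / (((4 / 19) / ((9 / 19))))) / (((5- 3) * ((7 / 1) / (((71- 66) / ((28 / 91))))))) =585 / 448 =1.31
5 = 5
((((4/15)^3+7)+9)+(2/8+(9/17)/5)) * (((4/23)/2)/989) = 3758027/2610218250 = 0.00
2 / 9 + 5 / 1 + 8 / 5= 307 / 45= 6.82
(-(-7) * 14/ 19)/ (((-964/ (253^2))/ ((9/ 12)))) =-9409323/ 36632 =-256.86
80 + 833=913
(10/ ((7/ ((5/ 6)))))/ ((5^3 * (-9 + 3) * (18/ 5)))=-0.00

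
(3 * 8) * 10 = 240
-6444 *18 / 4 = -28998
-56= -56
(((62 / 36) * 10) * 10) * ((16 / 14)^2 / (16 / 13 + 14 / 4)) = 2579200 / 54243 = 47.55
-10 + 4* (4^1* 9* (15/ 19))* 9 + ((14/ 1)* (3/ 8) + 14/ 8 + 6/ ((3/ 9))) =1038.16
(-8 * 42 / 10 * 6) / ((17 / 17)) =-1008 / 5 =-201.60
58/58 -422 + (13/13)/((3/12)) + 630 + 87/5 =1152/5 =230.40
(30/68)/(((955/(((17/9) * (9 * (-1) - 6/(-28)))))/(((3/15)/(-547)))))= 41/14626780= 0.00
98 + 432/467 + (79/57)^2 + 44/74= 5694818639/56139471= 101.44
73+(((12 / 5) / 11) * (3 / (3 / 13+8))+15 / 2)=948421 / 11770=80.58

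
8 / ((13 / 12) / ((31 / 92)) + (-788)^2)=744 / 57748091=0.00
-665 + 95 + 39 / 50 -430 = -49961 / 50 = -999.22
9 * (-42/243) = -1.56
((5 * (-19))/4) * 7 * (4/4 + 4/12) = -221.67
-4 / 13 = -0.31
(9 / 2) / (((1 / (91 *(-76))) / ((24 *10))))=-7469280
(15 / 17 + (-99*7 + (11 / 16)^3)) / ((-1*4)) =48170909 / 278528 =172.95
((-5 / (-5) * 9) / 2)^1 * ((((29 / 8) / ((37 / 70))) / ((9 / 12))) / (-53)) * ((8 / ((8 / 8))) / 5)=-2436 / 1961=-1.24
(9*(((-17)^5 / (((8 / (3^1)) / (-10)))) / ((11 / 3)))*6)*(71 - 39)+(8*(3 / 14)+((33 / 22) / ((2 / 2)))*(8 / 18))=579642422230 / 231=2509274555.11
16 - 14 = 2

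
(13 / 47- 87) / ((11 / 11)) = -86.72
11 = 11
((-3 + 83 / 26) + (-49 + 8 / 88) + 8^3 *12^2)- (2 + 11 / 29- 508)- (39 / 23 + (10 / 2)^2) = 14146568123 / 190762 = 74158.21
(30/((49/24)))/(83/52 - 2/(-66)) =1235520/136759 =9.03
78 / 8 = 39 / 4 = 9.75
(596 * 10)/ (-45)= -1192/ 9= -132.44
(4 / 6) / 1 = 2 / 3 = 0.67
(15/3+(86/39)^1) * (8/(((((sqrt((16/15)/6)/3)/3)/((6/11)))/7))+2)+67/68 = 40829/2652+212436 * sqrt(10)/143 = 4713.17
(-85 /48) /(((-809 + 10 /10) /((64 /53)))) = 85 /32118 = 0.00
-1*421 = -421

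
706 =706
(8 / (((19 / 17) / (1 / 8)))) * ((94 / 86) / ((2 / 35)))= 27965 / 1634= 17.11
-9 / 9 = -1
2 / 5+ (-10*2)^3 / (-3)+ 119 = 41791 / 15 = 2786.07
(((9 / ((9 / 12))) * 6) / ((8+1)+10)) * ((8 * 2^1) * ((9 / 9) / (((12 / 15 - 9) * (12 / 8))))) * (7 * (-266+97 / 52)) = 2251200 / 247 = 9114.17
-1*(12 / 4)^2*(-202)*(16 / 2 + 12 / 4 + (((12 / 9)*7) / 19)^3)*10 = 4159331500 / 20577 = 202134.98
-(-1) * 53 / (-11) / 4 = -53 / 44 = -1.20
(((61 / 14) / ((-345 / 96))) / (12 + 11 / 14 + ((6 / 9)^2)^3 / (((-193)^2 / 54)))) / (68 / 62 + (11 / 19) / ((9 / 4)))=-5203385520048 / 74303117371615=-0.07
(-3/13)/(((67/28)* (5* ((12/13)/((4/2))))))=-14/335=-0.04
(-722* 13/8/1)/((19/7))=-432.25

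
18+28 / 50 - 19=-11 / 25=-0.44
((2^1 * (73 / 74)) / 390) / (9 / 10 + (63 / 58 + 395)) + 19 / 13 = 242802851 / 166126818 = 1.46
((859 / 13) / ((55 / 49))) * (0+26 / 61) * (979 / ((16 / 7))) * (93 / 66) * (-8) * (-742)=301587192193 / 3355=89891860.56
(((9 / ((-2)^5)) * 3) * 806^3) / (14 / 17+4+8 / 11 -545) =330461225523 / 403508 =818970.69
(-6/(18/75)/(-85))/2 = 5/34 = 0.15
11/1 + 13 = 24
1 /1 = 1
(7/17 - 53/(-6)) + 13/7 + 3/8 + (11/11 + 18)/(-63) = 11.18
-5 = -5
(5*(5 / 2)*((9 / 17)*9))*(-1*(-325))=658125 / 34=19356.62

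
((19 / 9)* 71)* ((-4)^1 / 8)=-1349 / 18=-74.94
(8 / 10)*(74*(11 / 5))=3256 / 25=130.24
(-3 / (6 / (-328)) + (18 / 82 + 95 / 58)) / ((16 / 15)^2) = 88742025 / 608768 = 145.77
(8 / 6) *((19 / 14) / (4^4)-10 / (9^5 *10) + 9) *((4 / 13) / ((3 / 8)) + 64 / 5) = 158181639953 / 967222620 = 163.54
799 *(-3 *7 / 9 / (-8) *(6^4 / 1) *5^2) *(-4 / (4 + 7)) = -30202200 / 11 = -2745654.55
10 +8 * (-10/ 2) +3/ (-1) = -33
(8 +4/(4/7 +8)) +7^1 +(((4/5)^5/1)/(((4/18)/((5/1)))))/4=32456/1875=17.31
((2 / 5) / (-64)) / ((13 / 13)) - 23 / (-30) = 73 / 96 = 0.76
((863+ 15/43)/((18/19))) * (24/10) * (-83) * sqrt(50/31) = -117089096 * sqrt(62)/3999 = -230547.75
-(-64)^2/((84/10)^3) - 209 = -1999549/9261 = -215.91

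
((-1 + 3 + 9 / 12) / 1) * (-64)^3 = -720896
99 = 99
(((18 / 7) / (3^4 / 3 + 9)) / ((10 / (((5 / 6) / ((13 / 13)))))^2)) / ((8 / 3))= 1 / 5376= 0.00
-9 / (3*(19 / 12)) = -36 / 19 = -1.89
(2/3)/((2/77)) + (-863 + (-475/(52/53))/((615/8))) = -1348966/1599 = -843.63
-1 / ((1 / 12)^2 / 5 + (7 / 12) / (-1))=720 / 419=1.72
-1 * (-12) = 12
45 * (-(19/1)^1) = -855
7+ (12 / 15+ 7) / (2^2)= 179 / 20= 8.95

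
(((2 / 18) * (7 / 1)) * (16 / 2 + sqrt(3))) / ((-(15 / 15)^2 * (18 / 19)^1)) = -532 / 81-133 * sqrt(3) / 162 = -7.99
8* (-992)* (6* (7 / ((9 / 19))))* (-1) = 2110976 / 3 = 703658.67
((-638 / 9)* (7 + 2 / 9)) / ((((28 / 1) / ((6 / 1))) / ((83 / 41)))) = -1721005 / 7749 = -222.09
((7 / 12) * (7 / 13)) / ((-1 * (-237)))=49 / 36972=0.00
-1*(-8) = 8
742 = 742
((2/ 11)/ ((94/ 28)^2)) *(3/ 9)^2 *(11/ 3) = 392/ 59643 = 0.01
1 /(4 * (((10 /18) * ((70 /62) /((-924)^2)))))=8507268 /25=340290.72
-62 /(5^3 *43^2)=-62 /231125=-0.00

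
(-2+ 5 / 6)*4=-14 / 3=-4.67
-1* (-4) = 4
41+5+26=72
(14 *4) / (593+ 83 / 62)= 3472 / 36849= 0.09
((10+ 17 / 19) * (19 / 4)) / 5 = 207 / 20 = 10.35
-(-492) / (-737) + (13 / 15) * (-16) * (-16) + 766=10913486 / 11055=987.20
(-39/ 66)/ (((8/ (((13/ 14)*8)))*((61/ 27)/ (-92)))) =104949/ 4697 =22.34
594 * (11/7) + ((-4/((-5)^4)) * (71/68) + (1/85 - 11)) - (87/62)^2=263158531157/285897500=920.46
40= 40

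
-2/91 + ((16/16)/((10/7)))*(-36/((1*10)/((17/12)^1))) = -32687/9100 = -3.59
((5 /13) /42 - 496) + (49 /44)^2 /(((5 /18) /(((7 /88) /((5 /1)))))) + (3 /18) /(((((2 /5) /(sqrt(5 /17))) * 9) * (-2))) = -288318258001 /581380800 - 5 * sqrt(85) /3672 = -495.93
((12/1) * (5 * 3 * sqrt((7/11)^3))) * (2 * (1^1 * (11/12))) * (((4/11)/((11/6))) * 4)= 20160 * sqrt(77)/1331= 132.91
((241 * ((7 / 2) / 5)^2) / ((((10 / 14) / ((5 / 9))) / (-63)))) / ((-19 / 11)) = 6365051 / 1900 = 3350.03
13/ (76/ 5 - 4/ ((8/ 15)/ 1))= 130/ 77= 1.69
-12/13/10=-6/65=-0.09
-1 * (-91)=91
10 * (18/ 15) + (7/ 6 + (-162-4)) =-917/ 6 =-152.83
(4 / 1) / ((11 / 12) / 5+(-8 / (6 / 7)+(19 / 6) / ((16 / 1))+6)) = -1920 / 1417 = -1.35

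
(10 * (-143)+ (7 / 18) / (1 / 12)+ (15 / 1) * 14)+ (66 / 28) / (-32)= -1633507 / 1344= -1215.41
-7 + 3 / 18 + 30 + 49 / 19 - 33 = -7.25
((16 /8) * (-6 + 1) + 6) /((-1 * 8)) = 1 /2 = 0.50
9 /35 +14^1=499 /35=14.26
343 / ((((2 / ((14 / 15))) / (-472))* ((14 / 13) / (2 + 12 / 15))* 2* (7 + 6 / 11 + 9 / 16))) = -1296463168 / 107025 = -12113.65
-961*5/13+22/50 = -119982/325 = -369.18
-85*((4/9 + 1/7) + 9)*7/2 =-25670/9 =-2852.22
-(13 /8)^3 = -2197 /512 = -4.29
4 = 4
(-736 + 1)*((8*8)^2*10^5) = -301056000000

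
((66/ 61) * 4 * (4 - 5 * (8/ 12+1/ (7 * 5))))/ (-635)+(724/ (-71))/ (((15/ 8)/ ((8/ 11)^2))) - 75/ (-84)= -55550022389/ 27952880340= -1.99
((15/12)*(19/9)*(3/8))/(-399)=-5/2016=-0.00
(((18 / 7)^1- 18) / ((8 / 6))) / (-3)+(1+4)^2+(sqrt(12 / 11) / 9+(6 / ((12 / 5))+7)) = 38.47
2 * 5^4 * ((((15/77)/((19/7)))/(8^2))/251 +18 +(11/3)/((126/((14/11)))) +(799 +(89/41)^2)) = 78261960493223125/76190612256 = 1027186.40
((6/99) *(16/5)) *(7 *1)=224/165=1.36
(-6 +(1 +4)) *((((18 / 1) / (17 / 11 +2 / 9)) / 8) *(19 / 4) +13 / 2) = -35129 / 2800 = -12.55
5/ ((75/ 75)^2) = 5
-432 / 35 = -12.34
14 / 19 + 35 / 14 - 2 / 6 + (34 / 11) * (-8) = -27367 / 1254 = -21.82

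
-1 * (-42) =42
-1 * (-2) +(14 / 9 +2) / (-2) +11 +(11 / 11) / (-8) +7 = 1303 / 72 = 18.10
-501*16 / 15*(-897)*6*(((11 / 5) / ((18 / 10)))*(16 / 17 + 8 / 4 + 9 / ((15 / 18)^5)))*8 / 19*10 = 378519508077568 / 1009375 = 375003847.01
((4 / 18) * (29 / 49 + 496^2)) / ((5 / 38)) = 305388596 / 735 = 415494.69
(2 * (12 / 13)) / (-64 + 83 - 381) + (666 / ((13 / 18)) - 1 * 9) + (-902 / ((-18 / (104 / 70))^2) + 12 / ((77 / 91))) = 2365825863809 / 2568240675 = 921.19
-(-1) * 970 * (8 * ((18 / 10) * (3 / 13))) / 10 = 20952 / 65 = 322.34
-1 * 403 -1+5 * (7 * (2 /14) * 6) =-374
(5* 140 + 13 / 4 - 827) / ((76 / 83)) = -41085 / 304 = -135.15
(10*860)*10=86000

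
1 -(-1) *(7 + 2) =10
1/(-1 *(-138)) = 1/138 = 0.01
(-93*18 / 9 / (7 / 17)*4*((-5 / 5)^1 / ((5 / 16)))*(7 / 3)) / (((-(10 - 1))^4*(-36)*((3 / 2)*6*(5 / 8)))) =-134912 / 13286025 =-0.01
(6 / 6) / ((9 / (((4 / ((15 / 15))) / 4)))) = 1 / 9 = 0.11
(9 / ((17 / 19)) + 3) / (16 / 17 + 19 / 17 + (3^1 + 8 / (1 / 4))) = 37 / 105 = 0.35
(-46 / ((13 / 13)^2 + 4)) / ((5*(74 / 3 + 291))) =-138 / 23675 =-0.01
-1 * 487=-487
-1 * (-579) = 579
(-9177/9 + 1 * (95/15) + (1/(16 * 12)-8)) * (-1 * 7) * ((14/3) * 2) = 3202885/48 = 66726.77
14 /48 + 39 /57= 445 /456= 0.98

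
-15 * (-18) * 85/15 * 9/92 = 6885/46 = 149.67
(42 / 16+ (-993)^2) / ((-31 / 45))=-354978585 / 248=-1431365.26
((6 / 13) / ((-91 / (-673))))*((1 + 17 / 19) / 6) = 24228 / 22477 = 1.08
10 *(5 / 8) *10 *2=125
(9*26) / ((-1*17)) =-234 / 17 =-13.76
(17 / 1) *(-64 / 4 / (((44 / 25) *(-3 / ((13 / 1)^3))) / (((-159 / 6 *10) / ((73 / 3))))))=-989748500 / 803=-1232563.51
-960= -960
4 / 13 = 0.31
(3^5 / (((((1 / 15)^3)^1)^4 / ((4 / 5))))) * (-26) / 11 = -655789890234375000 / 11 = -59617262748579545.45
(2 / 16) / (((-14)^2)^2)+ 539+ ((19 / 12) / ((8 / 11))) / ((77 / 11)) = 497236127 / 921984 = 539.31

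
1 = 1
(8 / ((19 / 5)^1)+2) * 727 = 56706 / 19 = 2984.53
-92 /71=-1.30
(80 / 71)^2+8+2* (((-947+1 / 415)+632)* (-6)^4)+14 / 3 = -816459.82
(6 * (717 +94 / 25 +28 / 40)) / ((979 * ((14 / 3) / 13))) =4220541 / 342650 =12.32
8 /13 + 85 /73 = 1689 /949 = 1.78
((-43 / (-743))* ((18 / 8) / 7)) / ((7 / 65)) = 0.17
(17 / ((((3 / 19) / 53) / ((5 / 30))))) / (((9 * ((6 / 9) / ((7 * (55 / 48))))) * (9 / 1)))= 6590815 / 46656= 141.26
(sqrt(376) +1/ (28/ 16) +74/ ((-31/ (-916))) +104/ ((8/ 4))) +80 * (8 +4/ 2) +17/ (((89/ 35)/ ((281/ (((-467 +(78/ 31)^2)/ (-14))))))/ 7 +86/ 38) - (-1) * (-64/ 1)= 2 * sqrt(94) +26261729744013034/ 8805199856271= 3001.92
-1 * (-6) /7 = 6 /7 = 0.86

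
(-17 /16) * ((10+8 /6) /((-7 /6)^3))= 2601 /343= 7.58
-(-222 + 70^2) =-4678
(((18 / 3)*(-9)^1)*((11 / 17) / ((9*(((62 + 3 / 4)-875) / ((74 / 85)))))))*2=13024 / 1564935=0.01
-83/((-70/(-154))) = -913/5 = -182.60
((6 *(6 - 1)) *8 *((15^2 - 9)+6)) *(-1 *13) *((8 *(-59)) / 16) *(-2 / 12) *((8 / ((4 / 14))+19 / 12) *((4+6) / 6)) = -503727250 / 3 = -167909083.33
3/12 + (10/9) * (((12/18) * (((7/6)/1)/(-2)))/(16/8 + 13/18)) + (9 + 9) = 4559/252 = 18.09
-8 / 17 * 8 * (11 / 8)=-88 / 17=-5.18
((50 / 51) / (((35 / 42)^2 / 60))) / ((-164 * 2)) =-180 / 697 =-0.26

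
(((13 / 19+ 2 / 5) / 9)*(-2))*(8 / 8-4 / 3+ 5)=-2884 / 2565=-1.12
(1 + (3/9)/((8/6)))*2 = 5/2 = 2.50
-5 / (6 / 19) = -95 / 6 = -15.83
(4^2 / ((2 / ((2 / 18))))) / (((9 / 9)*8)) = 1 / 9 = 0.11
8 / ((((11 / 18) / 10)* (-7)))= -18.70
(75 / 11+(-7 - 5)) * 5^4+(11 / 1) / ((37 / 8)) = -1317157 / 407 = -3236.26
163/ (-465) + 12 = 5417/ 465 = 11.65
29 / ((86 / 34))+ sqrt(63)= 19.40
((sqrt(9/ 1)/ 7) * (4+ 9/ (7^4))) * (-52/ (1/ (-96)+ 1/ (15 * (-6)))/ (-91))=-45.55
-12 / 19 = -0.63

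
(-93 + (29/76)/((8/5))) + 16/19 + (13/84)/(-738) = -433069351/4711392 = -91.92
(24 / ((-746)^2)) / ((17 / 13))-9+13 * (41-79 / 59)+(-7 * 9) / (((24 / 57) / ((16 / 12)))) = 307.09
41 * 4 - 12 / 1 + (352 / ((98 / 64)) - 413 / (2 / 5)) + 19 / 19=-63663 / 98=-649.62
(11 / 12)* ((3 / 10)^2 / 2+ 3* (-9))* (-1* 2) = 19767 / 400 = 49.42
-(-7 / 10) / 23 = 7 / 230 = 0.03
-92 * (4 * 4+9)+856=-1444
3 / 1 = 3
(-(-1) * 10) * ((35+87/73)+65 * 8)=406020/73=5561.92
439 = 439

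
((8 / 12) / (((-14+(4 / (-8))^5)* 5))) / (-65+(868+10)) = -64 / 5475555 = -0.00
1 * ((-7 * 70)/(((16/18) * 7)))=-315/4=-78.75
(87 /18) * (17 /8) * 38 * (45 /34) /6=86.09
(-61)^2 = 3721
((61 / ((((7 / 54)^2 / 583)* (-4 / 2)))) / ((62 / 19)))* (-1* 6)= 2955498678 / 1519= 1945687.08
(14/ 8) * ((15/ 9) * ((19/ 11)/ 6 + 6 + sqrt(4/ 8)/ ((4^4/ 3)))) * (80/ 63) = 25 * sqrt(2)/ 1152 + 20750/ 891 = 23.32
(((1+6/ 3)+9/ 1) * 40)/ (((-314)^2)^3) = 15/ 29952143662898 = 0.00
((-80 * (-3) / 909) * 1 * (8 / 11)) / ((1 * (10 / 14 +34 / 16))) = 35840 / 529947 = 0.07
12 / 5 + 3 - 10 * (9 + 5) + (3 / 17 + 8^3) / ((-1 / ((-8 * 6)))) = 2078239 / 85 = 24449.87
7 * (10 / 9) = 70 / 9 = 7.78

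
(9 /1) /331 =9 /331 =0.03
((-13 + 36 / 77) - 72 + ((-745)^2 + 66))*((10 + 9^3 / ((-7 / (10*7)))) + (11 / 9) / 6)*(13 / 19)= -2764439070.94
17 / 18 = 0.94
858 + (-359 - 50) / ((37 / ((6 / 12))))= 63083 / 74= 852.47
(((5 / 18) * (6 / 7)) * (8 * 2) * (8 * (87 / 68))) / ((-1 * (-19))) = 4640 / 2261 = 2.05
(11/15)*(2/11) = 2/15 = 0.13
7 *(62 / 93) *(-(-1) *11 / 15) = 154 / 45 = 3.42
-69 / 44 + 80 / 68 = -293 / 748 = -0.39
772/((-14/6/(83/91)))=-192228/637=-301.77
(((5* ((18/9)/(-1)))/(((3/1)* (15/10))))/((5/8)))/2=-16/9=-1.78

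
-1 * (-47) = 47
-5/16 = -0.31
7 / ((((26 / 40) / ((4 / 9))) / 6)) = 1120 / 39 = 28.72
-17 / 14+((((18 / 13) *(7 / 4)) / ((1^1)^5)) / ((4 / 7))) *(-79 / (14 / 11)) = -384997 / 1456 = -264.42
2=2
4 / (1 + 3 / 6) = 8 / 3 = 2.67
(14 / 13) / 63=2 / 117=0.02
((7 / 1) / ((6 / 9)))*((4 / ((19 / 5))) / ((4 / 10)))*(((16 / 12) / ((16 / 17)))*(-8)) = -5950 / 19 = -313.16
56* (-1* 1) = -56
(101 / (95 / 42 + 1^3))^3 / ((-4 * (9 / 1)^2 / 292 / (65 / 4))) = -3353701876070 / 7714059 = -434751.91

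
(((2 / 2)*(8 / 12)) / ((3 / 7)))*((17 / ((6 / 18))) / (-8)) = -119 / 12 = -9.92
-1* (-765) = 765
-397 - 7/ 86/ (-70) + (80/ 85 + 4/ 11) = -63635513/ 160820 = -395.69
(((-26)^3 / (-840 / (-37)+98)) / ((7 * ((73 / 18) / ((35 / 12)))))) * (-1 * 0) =0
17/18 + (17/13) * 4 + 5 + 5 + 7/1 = 5423/234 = 23.18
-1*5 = -5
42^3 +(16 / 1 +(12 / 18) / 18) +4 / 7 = 14005771 / 189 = 74104.61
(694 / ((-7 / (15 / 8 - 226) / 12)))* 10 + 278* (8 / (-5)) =93310082 / 35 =2666002.34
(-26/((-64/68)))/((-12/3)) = -221/32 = -6.91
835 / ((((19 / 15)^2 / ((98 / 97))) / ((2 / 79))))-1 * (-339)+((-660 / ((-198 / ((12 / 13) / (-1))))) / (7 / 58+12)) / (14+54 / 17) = 34220177965381 / 97134601759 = 352.30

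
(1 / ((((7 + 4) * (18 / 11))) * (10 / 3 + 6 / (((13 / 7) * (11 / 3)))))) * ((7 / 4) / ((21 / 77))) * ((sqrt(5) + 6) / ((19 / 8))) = 11011 * sqrt(5) / 309168 + 11011 / 51528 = 0.29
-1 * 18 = -18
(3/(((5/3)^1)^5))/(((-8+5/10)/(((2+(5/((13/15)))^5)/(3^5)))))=-4747578922/5801453125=-0.82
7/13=0.54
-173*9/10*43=-66951/10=-6695.10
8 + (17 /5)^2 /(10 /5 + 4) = 1489 /150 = 9.93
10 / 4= 5 / 2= 2.50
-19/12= -1.58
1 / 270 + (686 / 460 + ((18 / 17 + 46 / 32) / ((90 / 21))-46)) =-74190401 / 1689120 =-43.92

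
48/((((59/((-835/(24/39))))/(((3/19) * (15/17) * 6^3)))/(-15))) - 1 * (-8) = 9496106456/19057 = 498300.18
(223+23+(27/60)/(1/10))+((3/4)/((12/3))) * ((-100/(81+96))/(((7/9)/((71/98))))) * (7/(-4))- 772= -48229033/92512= -521.33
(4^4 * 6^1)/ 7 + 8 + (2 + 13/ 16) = 25787/ 112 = 230.24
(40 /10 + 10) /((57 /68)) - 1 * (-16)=1864 /57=32.70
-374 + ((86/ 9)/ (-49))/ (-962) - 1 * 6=-80605937/ 212121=-380.00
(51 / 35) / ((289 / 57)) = 171 / 595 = 0.29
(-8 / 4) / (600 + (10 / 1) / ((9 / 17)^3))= -729 / 243265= -0.00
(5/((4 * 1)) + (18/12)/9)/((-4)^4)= 0.01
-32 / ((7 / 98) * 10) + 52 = 36 / 5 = 7.20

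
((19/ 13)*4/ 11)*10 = 760/ 143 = 5.31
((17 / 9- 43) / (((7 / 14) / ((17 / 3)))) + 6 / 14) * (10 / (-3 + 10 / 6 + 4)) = -439895 / 252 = -1745.62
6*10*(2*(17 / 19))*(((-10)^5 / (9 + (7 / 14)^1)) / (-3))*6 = 816000000 / 361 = 2260387.81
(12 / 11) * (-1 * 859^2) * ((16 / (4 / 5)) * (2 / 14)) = -177091440 / 77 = -2299888.83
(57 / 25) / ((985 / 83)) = 4731 / 24625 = 0.19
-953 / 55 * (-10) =1906 / 11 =173.27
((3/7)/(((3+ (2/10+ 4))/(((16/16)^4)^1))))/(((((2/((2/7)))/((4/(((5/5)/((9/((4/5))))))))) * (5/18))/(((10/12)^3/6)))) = 625/4704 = 0.13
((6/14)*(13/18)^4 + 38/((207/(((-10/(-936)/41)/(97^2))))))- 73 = -2059178194139141/28253048778864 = -72.88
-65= -65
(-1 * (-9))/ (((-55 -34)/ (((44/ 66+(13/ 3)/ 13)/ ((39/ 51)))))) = -153/ 1157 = -0.13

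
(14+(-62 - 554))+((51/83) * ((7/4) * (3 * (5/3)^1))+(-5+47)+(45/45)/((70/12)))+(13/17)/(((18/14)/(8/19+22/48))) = -112268142631/202676040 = -553.93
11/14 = 0.79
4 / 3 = 1.33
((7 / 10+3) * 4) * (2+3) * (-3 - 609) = -45288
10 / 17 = 0.59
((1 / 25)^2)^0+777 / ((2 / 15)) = 11657 / 2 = 5828.50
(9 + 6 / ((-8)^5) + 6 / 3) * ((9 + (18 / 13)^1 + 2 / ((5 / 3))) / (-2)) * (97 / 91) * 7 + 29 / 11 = -143995762831 / 304578560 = -472.77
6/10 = 3/5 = 0.60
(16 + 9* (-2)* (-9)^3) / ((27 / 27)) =13138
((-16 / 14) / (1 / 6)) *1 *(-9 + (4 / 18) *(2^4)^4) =-299408 / 3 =-99802.67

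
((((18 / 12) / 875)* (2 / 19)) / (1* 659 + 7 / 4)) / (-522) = -0.00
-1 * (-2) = 2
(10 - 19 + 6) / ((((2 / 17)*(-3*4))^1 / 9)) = 153 / 8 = 19.12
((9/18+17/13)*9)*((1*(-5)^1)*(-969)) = 2049435/26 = 78824.42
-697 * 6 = -4182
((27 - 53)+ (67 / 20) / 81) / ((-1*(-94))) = -0.28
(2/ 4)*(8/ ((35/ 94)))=376/ 35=10.74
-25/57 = -0.44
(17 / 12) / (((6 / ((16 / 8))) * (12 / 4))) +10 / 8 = 38 / 27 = 1.41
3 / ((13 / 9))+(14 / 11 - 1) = 336 / 143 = 2.35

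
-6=-6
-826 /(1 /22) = -18172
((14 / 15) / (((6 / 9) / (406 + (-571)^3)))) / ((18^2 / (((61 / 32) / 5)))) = -1766537003 / 5760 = -306690.45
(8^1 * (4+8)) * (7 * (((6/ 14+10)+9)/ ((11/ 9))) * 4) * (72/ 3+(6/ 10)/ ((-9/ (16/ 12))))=56193024/ 55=1021691.35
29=29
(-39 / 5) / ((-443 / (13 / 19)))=507 / 42085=0.01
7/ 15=0.47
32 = 32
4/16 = 1/4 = 0.25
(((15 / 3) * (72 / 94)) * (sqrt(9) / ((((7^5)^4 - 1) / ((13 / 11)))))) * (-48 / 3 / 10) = -117 / 429714600790264625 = -0.00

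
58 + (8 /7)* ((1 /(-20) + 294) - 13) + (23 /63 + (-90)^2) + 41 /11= 8483.18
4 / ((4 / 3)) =3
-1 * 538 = -538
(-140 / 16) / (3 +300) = -35 / 1212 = -0.03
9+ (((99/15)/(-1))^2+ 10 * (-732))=-181686/25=-7267.44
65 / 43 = 1.51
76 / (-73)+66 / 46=661 / 1679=0.39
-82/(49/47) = -3854/49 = -78.65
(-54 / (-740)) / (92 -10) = 27 / 30340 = 0.00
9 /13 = 0.69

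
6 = 6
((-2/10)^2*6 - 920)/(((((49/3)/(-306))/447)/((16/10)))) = 75483967392/6125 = 12323913.04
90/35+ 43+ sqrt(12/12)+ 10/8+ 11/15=20393/420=48.55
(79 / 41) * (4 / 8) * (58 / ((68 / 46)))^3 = 23442536077 / 402866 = 58189.41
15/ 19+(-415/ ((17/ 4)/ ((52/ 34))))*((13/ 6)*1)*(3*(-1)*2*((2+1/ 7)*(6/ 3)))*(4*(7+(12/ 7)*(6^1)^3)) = 3378532210815/ 269059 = 12556845.19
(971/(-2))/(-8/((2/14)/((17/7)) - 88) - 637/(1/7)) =1451645/13332138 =0.11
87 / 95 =0.92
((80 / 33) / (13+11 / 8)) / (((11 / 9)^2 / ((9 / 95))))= 31104 / 2908235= 0.01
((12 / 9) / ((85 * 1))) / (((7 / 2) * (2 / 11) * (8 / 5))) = 11 / 714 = 0.02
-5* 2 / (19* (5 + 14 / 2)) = -5 / 114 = -0.04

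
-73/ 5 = -14.60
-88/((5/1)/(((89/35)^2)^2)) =-5521317208/7503125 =-735.87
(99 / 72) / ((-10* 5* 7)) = -0.00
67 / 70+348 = 24427 / 70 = 348.96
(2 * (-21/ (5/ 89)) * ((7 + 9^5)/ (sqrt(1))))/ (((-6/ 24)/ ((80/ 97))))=14128084992/ 97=145650360.74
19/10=1.90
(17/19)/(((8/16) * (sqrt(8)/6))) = 51 * sqrt(2)/19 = 3.80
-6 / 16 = -3 / 8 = -0.38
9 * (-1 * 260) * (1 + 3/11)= -32760/11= -2978.18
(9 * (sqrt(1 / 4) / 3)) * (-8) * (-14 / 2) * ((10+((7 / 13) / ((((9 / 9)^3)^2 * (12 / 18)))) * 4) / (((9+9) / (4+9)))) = 2408 / 3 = 802.67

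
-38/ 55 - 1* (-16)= 842/ 55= 15.31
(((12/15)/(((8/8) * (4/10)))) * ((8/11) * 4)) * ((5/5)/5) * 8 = 512/55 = 9.31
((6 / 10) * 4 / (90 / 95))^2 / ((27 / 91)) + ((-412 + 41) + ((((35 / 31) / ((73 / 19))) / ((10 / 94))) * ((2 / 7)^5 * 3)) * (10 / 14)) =-80722067829461 / 231058014075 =-349.36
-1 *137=-137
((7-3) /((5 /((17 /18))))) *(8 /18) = 136 /405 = 0.34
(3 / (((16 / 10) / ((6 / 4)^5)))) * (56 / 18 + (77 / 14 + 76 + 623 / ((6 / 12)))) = 9700155 / 512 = 18945.62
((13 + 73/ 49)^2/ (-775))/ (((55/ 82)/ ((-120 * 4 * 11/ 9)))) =52910336/ 223293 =236.95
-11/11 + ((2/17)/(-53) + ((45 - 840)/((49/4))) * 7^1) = -2871501/6307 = -455.29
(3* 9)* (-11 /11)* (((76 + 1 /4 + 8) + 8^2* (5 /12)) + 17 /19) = -229437 /76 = -3018.91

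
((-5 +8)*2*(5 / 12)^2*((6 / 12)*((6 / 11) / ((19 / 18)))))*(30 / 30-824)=-185175 / 836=-221.50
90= 90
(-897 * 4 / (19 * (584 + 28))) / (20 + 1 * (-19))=-299 / 969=-0.31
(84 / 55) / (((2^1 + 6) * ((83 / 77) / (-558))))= -98.83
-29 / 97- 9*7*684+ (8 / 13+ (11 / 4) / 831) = -180621535741 / 4191564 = -43091.68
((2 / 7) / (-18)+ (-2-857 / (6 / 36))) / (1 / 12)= -1296292 / 21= -61728.19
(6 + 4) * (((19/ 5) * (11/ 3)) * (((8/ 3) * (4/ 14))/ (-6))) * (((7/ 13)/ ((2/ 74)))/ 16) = -7733/ 351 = -22.03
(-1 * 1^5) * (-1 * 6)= 6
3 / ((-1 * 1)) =-3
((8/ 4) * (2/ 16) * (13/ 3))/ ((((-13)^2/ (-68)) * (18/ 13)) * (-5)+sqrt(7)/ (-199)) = 747643 * sqrt(7)/ 40657332399+1706605095/ 27104888266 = 0.06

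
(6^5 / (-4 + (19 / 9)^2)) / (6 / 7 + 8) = 2204496 / 1147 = 1921.97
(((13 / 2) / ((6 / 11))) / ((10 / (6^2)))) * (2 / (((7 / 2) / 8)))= 6864 / 35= 196.11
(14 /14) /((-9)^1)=-1 /9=-0.11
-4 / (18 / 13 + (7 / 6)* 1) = -312 / 199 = -1.57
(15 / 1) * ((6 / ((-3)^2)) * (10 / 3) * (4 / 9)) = 400 / 27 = 14.81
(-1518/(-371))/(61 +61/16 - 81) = -24288/96089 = -0.25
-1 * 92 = -92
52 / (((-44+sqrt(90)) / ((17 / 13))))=-1496 / 923 - 102 * sqrt(10) / 923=-1.97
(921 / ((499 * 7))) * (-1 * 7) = -921 / 499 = -1.85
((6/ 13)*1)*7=42/ 13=3.23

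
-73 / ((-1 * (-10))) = -73 / 10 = -7.30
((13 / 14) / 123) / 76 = 13 / 130872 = 0.00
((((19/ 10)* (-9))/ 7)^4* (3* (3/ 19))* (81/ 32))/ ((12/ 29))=317128382253/ 3073280000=103.19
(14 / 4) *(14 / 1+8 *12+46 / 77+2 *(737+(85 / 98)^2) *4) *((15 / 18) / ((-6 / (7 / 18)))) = -396997985 / 349272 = -1136.64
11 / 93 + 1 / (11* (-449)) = 54236 / 459327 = 0.12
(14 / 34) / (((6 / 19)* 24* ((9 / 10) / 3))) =665 / 3672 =0.18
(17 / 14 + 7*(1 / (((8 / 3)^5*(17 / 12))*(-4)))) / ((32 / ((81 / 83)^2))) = 30831812055 / 859613167616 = 0.04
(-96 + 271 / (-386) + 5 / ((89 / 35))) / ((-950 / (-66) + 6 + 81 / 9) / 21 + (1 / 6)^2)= -1503603486 / 22656463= -66.37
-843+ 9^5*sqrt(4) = 117255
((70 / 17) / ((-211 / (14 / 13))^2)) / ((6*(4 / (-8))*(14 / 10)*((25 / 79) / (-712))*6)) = 11024608 / 1151179497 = 0.01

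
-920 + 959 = 39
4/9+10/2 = 49/9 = 5.44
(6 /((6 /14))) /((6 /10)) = 23.33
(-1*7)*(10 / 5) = -14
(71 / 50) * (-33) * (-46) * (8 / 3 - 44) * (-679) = 1512412748 / 25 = 60496509.92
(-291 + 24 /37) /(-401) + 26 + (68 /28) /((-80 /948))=-4267573 /2077180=-2.05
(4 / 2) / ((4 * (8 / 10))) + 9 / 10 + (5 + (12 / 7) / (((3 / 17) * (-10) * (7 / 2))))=2449 / 392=6.25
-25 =-25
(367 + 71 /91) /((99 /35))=55780 /429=130.02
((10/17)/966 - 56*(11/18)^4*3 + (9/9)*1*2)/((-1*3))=256556353/35914914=7.14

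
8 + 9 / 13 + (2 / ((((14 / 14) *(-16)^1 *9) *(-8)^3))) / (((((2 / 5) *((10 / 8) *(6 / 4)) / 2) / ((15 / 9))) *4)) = 18745409 / 2156544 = 8.69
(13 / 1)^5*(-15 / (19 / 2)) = -11138790 / 19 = -586252.11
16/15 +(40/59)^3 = 4246064/3080685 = 1.38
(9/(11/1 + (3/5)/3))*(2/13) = 45/364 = 0.12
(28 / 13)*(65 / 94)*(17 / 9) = 1190 / 423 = 2.81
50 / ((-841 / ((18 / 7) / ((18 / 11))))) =-550 / 5887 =-0.09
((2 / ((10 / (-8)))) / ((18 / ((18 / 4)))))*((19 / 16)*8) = -19 / 5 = -3.80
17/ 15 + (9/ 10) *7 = 223/ 30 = 7.43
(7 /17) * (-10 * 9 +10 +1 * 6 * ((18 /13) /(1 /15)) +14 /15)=62174 /3315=18.76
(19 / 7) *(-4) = -76 / 7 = -10.86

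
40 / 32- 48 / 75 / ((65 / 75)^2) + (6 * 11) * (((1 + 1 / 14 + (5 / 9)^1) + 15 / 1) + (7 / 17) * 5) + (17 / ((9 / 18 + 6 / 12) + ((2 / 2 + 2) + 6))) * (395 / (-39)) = 293566691 / 241332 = 1216.44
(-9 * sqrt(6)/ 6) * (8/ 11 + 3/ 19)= -555 * sqrt(6)/ 418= -3.25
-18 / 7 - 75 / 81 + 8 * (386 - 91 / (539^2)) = 3456432251 / 1120581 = 3084.50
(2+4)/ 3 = 2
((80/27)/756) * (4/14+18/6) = 460/35721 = 0.01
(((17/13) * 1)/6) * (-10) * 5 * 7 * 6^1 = -5950/13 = -457.69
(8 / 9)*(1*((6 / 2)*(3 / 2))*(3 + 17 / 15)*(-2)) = -33.07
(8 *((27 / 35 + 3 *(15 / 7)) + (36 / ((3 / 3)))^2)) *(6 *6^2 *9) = 101336832 / 5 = 20267366.40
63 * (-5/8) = -315/8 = -39.38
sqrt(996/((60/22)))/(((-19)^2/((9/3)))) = 3 * sqrt(9130)/1805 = 0.16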